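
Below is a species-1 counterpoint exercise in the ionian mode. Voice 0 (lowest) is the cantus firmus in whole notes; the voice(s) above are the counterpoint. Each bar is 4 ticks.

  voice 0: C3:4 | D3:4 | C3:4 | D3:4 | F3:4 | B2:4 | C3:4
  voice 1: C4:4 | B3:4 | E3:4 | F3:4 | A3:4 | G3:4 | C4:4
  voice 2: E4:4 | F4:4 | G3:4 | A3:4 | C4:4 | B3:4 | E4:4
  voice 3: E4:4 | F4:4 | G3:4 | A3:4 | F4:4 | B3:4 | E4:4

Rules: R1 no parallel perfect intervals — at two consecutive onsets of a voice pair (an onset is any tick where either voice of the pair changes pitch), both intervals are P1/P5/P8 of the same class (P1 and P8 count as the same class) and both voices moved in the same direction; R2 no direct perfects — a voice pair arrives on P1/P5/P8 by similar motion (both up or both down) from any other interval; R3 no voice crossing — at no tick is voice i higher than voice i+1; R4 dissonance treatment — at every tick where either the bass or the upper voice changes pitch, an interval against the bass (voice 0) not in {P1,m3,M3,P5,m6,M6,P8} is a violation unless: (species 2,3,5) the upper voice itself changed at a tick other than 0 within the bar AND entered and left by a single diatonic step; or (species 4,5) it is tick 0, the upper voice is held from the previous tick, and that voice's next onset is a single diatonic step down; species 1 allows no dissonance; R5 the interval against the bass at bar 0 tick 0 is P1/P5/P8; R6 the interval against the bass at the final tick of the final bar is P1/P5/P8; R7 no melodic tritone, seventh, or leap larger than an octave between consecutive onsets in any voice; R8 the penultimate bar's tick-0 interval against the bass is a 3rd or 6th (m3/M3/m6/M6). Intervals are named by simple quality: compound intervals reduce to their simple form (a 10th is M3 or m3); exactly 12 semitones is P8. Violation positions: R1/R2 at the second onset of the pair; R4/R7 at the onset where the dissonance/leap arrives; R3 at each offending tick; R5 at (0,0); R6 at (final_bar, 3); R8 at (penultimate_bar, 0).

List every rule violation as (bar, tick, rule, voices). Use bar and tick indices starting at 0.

(0, 0, R5, (0, 2))
(0, 0, R5, (0, 3))
(1, 0, R1, (2, 3))
(2, 0, R1, (2, 3))
(2, 0, R2, (0, 2))
(2, 0, R2, (0, 3))
(2, 0, R7, (2,))
(2, 0, R7, (3,))
(3, 0, R1, (0, 2))
(3, 0, R1, (0, 3))
(3, 0, R1, (2, 3))
(4, 0, R1, (0, 2))
(4, 0, R2, (0, 3))
(5, 0, R1, (0, 3))
(5, 0, R2, (0, 2))
(5, 0, R2, (2, 3))
(5, 0, R7, (0,))
(5, 0, R7, (3,))
(5, 0, R8, (0, 2))
(5, 0, R8, (0, 3))
(6, 0, R1, (2, 3))
(6, 0, R2, (0, 1))
(6, 3, R6, (0, 2))
(6, 3, R6, (0, 3))

bar 0: v0=C3 v1=C4 v2=E4 v3=E4 downbeat M3
bar 1: v0=D3 v1=B3 v2=F4 v3=F4 downbeat m3
bar 2: v0=C3 v1=E3 v2=G3 v3=G3 downbeat P5
bar 3: v0=D3 v1=F3 v2=A3 v3=A3 downbeat P5
bar 4: v0=F3 v1=A3 v2=C4 v3=F4 downbeat P8
bar 5: v0=B2 v1=G3 v2=B3 v3=B3 downbeat P8
bar 6: v0=C3 v1=C4 v2=E4 v3=E4 downbeat M3
  -> R5 @ bar 0 tick 0 v(0, 2): opens on M3
  -> R5 @ bar 0 tick 0 v(0, 3): opens on M3
  -> R1 @ bar 1 tick 0 v(2, 3): E4/E4 P1 -> F4/F4 P1 similar
  -> R1 @ bar 2 tick 0 v(2, 3): F4/F4 P1 -> G3/G3 P1 similar
  -> R2 @ bar 2 tick 0 v(0, 2): D3/F4 m3 -> C3/G3 P5 similar
  -> R2 @ bar 2 tick 0 v(0, 3): D3/F4 m3 -> C3/G3 P5 similar
  -> R7 @ bar 2 tick 0 v(2,): F4->G3 leap 10st
  -> R7 @ bar 2 tick 0 v(3,): F4->G3 leap 10st
  -> R1 @ bar 3 tick 0 v(0, 2): C3/G3 P5 -> D3/A3 P5 similar
  -> R1 @ bar 3 tick 0 v(0, 3): C3/G3 P5 -> D3/A3 P5 similar
  -> R1 @ bar 3 tick 0 v(2, 3): G3/G3 P1 -> A3/A3 P1 similar
  -> R1 @ bar 4 tick 0 v(0, 2): D3/A3 P5 -> F3/C4 P5 similar
  -> R2 @ bar 4 tick 0 v(0, 3): D3/A3 P5 -> F3/F4 P8 similar
  -> R1 @ bar 5 tick 0 v(0, 3): F3/F4 P8 -> B2/B3 P8 similar
  -> R2 @ bar 5 tick 0 v(0, 2): F3/C4 P5 -> B2/B3 P8 similar
  -> R2 @ bar 5 tick 0 v(2, 3): C4/F4 P4 -> B3/B3 P1 similar
  -> R7 @ bar 5 tick 0 v(0,): F3->B2 leap 6st
  -> R7 @ bar 5 tick 0 v(3,): F4->B3 leap 6st
  -> R8 @ bar 5 tick 0 v(0, 2): penult P8 not 3rd/6th
  -> R8 @ bar 5 tick 0 v(0, 3): penult P8 not 3rd/6th
  -> R1 @ bar 6 tick 0 v(2, 3): B3/B3 P1 -> E4/E4 P1 similar
  -> R2 @ bar 6 tick 0 v(0, 1): B2/G3 m6 -> C3/C4 P8 similar
  -> R6 @ bar 6 tick 3 v(0, 2): closes on M3
  -> R6 @ bar 6 tick 3 v(0, 3): closes on M3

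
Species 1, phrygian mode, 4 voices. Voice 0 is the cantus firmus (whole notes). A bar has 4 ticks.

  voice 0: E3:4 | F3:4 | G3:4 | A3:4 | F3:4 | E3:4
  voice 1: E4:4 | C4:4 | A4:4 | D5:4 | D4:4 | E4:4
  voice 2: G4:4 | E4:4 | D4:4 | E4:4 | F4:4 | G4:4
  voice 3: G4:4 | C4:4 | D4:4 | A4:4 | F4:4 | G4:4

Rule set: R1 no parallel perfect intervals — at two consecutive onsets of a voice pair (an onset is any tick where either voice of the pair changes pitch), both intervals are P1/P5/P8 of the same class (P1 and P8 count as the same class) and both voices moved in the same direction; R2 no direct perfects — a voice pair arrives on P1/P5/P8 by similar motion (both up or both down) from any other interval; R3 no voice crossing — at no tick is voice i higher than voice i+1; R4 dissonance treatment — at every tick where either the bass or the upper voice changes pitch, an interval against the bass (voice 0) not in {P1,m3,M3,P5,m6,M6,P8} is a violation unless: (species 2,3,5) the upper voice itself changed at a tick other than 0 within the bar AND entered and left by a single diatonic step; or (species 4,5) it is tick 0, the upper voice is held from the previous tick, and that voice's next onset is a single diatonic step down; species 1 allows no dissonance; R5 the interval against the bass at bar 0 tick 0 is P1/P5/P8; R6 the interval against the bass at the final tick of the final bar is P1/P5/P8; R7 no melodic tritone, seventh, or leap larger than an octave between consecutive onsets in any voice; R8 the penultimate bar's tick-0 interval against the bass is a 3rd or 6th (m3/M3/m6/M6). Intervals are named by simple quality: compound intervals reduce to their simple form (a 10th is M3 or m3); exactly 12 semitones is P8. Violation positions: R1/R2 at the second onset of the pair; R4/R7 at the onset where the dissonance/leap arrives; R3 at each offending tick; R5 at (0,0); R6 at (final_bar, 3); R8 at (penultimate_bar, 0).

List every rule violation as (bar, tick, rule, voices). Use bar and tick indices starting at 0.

(0, 0, R5, (0, 2))
(0, 0, R5, (0, 3))
(1, 0, R2, (1, 3))
(1, 0, R3, (2, 3))
(1, 0, R4, (0, 2))
(1, 1, R3, (2, 3))
(1, 2, R3, (2, 3))
(1, 3, R3, (2, 3))
(2, 0, R1, (0, 3))
(2, 0, R2, (1, 3))
(2, 0, R3, (1, 2))
(2, 0, R4, (0, 1))
(2, 1, R3, (1, 2))
(2, 2, R3, (1, 2))
(2, 3, R3, (1, 2))
(3, 0, R1, (0, 2))
(3, 0, R2, (0, 3))
(3, 0, R3, (1, 2))
(3, 0, R4, (0, 1))
(3, 1, R3, (1, 2))
(3, 2, R3, (1, 2))
(3, 3, R3, (1, 2))
(4, 0, R1, (0, 3))
(4, 0, R8, (0, 2))
(4, 0, R8, (0, 3))
(5, 0, R1, (2, 3))
(5, 3, R6, (0, 2))
(5, 3, R6, (0, 3))

bar 0: v0=E3 v1=E4 v2=G4 v3=G4 downbeat m3
bar 1: v0=F3 v1=C4 v2=E4 v3=C4 downbeat P5
bar 2: v0=G3 v1=A4 v2=D4 v3=D4 downbeat P5
bar 3: v0=A3 v1=D5 v2=E4 v3=A4 downbeat P8
bar 4: v0=F3 v1=D4 v2=F4 v3=F4 downbeat P8
bar 5: v0=E3 v1=E4 v2=G4 v3=G4 downbeat m3
  -> R5 @ bar 0 tick 0 v(0, 2): opens on m3
  -> R5 @ bar 0 tick 0 v(0, 3): opens on m3
  -> R2 @ bar 1 tick 0 v(1, 3): E4/G4 m3 -> C4/C4 P1 similar
  -> R3 @ bar 1 tick 0 v(2, 3): E4 above C4
  -> R4 @ bar 1 tick 0 v(0, 2): F3/E4 M7 untreated
  -> R3 @ bar 1 tick 1 v(2, 3): E4 above C4
  -> R3 @ bar 1 tick 2 v(2, 3): E4 above C4
  -> R3 @ bar 1 tick 3 v(2, 3): E4 above C4
  -> R1 @ bar 2 tick 0 v(0, 3): F3/C4 P5 -> G3/D4 P5 similar
  -> R2 @ bar 2 tick 0 v(1, 3): C4/C4 P1 -> A4/D4 P5 similar
  -> R3 @ bar 2 tick 0 v(1, 2): A4 above D4
  -> R4 @ bar 2 tick 0 v(0, 1): G3/A4 M2 untreated
  -> R3 @ bar 2 tick 1 v(1, 2): A4 above D4
  -> R3 @ bar 2 tick 2 v(1, 2): A4 above D4
  -> R3 @ bar 2 tick 3 v(1, 2): A4 above D4
  -> R1 @ bar 3 tick 0 v(0, 2): G3/D4 P5 -> A3/E4 P5 similar
  -> R2 @ bar 3 tick 0 v(0, 3): G3/D4 P5 -> A3/A4 P8 similar
  -> R3 @ bar 3 tick 0 v(1, 2): D5 above E4
  -> R4 @ bar 3 tick 0 v(0, 1): A3/D5 P4 untreated
  -> R3 @ bar 3 tick 1 v(1, 2): D5 above E4
  -> R3 @ bar 3 tick 2 v(1, 2): D5 above E4
  -> R3 @ bar 3 tick 3 v(1, 2): D5 above E4
  -> R1 @ bar 4 tick 0 v(0, 3): A3/A4 P8 -> F3/F4 P8 similar
  -> R8 @ bar 4 tick 0 v(0, 2): penult P8 not 3rd/6th
  -> R8 @ bar 4 tick 0 v(0, 3): penult P8 not 3rd/6th
  -> R1 @ bar 5 tick 0 v(2, 3): F4/F4 P1 -> G4/G4 P1 similar
  -> R6 @ bar 5 tick 3 v(0, 2): closes on m3
  -> R6 @ bar 5 tick 3 v(0, 3): closes on m3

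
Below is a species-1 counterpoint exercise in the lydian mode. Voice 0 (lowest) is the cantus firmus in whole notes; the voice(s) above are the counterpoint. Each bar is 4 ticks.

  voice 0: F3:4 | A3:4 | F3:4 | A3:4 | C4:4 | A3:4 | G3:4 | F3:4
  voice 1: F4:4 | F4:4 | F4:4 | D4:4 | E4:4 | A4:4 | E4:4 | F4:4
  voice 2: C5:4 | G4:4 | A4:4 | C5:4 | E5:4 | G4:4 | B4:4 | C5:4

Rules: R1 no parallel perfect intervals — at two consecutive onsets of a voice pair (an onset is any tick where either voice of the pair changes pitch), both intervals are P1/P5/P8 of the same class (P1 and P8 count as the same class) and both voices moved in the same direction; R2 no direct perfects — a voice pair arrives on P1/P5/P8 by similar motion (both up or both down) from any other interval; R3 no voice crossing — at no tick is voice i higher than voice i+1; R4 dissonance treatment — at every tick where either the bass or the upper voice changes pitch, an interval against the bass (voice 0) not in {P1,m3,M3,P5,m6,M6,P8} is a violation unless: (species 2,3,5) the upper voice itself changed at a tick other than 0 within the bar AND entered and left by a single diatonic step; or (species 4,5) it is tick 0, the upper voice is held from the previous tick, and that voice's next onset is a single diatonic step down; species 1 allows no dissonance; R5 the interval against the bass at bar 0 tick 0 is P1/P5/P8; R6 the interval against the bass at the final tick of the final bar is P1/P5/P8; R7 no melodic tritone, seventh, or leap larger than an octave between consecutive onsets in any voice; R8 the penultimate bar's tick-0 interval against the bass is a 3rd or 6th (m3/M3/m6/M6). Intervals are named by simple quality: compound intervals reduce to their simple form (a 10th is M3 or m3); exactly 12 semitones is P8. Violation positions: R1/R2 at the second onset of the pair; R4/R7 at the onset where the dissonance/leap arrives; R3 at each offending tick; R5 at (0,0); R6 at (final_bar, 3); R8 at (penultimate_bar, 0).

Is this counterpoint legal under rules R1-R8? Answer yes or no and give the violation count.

No (9 violations)

bar 0: v0=F3 v1=F4 v2=C5 (P5)
bar 1: v0=A3 v1=F4 v2=G4 (m7)
bar 2: v0=F3 v1=F4 v2=A4 (M3)
bar 3: v0=A3 v1=D4 v2=C5 (m3)
bar 4: v0=C4 v1=E4 v2=E5 (M3)
bar 5: v0=A3 v1=A4 v2=G4 (m7)
bar 6: v0=G3 v1=E4 v2=B4 (M3)
bar 7: v0=F3 v1=F4 v2=C5 (P5)
  R4 @ bar1.0: A3/G4 m7 untreated
  R4 @ bar3.0: A3/D4 P4 untreated
  R2 @ bar4.0: D4/C5 m7 -> E4/E5 P8 similar
  R3 @ bar5.0: A4 above G4
  R4 @ bar5.0: A3/G4 m7 untreated
  R3 @ bar5.1: A4 above G4
  R3 @ bar5.2: A4 above G4
  R3 @ bar5.3: A4 above G4
  R1 @ bar7.0: E4/B4 P5 -> F4/C5 P5 similar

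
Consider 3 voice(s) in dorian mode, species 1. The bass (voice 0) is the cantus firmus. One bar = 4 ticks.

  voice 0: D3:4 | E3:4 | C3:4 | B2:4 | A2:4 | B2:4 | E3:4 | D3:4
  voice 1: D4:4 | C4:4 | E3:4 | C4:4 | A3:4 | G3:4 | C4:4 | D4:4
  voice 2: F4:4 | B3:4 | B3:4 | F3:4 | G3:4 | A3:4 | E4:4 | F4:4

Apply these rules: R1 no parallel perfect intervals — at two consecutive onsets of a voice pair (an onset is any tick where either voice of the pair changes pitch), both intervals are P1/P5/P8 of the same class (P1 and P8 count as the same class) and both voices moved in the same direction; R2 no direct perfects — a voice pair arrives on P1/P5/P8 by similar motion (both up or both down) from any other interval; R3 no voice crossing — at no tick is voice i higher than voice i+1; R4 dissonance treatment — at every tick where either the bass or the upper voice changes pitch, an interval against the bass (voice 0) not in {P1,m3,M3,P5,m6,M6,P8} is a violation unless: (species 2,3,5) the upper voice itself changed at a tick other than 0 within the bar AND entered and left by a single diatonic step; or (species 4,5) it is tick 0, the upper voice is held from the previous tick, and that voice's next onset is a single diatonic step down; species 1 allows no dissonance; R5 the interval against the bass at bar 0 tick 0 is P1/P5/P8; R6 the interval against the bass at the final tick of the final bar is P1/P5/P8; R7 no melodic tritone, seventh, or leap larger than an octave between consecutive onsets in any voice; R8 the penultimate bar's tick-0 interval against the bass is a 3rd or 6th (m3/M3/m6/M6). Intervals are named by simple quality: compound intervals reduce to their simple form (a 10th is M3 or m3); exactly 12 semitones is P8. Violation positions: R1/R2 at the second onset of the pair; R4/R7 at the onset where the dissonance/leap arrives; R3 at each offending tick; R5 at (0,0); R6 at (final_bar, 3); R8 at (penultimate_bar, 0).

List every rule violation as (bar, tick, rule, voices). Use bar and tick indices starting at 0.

(0, 0, R5, (0, 2))
(1, 0, R3, (1, 2))
(1, 0, R7, (2,))
(1, 1, R3, (1, 2))
(1, 2, R3, (1, 2))
(1, 3, R3, (1, 2))
(2, 0, R4, (0, 2))
(3, 0, R3, (1, 2))
(3, 0, R4, (0, 1))
(3, 0, R4, (0, 2))
(3, 0, R7, (2,))
(3, 1, R3, (1, 2))
(3, 2, R3, (1, 2))
(3, 3, R3, (1, 2))
(4, 0, R2, (0, 1))
(4, 0, R3, (1, 2))
(4, 0, R4, (0, 2))
(4, 1, R3, (1, 2))
(4, 2, R3, (1, 2))
(4, 3, R3, (1, 2))
(5, 0, R4, (0, 2))
(6, 0, R2, (0, 2))
(6, 0, R8, (0, 2))
(7, 3, R6, (0, 2))

bar 0: v0=D3 v1=D4 v2=F4 downbeat m3
bar 1: v0=E3 v1=C4 v2=B3 downbeat P5
bar 2: v0=C3 v1=E3 v2=B3 downbeat M7
bar 3: v0=B2 v1=C4 v2=F3 downbeat TT
bar 4: v0=A2 v1=A3 v2=G3 downbeat m7
bar 5: v0=B2 v1=G3 v2=A3 downbeat m7
bar 6: v0=E3 v1=C4 v2=E4 downbeat P8
bar 7: v0=D3 v1=D4 v2=F4 downbeat m3
  -> R5 @ bar 0 tick 0 v(0, 2): opens on m3
  -> R3 @ bar 1 tick 0 v(1, 2): C4 above B3
  -> R7 @ bar 1 tick 0 v(2,): F4->B3 leap 6st
  -> R3 @ bar 1 tick 1 v(1, 2): C4 above B3
  -> R3 @ bar 1 tick 2 v(1, 2): C4 above B3
  -> R3 @ bar 1 tick 3 v(1, 2): C4 above B3
  -> R4 @ bar 2 tick 0 v(0, 2): C3/B3 M7 untreated
  -> R3 @ bar 3 tick 0 v(1, 2): C4 above F3
  -> R4 @ bar 3 tick 0 v(0, 1): B2/C4 m2 untreated
  -> R4 @ bar 3 tick 0 v(0, 2): B2/F3 TT untreated
  -> R7 @ bar 3 tick 0 v(2,): B3->F3 leap 6st
  -> R3 @ bar 3 tick 1 v(1, 2): C4 above F3
  -> R3 @ bar 3 tick 2 v(1, 2): C4 above F3
  -> R3 @ bar 3 tick 3 v(1, 2): C4 above F3
  -> R2 @ bar 4 tick 0 v(0, 1): B2/C4 m2 -> A2/A3 P8 similar
  -> R3 @ bar 4 tick 0 v(1, 2): A3 above G3
  -> R4 @ bar 4 tick 0 v(0, 2): A2/G3 m7 untreated
  -> R3 @ bar 4 tick 1 v(1, 2): A3 above G3
  -> R3 @ bar 4 tick 2 v(1, 2): A3 above G3
  -> R3 @ bar 4 tick 3 v(1, 2): A3 above G3
  -> R4 @ bar 5 tick 0 v(0, 2): B2/A3 m7 untreated
  -> R2 @ bar 6 tick 0 v(0, 2): B2/A3 m7 -> E3/E4 P8 similar
  -> R8 @ bar 6 tick 0 v(0, 2): penult P8 not 3rd/6th
  -> R6 @ bar 7 tick 3 v(0, 2): closes on m3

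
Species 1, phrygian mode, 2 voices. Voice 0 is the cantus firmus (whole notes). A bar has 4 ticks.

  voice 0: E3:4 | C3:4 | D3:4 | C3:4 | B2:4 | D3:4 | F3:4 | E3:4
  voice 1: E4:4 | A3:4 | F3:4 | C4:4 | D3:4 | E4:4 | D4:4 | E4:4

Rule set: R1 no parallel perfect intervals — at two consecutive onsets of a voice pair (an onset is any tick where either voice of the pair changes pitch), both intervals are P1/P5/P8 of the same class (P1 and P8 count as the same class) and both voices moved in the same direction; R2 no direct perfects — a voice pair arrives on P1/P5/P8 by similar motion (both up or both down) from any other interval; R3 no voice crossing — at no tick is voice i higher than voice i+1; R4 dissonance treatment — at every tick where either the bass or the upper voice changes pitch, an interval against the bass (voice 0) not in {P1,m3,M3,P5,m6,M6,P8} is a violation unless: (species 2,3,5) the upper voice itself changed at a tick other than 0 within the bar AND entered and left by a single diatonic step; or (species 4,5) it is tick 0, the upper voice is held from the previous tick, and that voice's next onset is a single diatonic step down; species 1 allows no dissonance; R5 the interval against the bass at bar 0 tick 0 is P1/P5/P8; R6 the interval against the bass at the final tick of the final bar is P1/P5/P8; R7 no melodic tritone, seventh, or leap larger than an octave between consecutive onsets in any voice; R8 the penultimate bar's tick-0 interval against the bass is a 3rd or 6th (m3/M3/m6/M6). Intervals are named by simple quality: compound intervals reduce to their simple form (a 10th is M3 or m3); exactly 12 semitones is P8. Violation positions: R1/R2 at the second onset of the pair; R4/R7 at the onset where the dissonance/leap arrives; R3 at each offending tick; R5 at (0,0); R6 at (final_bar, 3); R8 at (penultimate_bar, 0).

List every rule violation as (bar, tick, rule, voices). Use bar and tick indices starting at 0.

(4, 0, R7, (1,))
(5, 0, R4, (0, 1))
(5, 0, R7, (1,))

bar 0: v0=E3 v1=E4 downbeat P8
bar 1: v0=C3 v1=A3 downbeat M6
bar 2: v0=D3 v1=F3 downbeat m3
bar 3: v0=C3 v1=C4 downbeat P8
bar 4: v0=B2 v1=D3 downbeat m3
bar 5: v0=D3 v1=E4 downbeat M2
bar 6: v0=F3 v1=D4 downbeat M6
bar 7: v0=E3 v1=E4 downbeat P8
  -> R7 @ bar 4 tick 0 v(1,): C4->D3 leap 10st
  -> R4 @ bar 5 tick 0 v(0, 1): D3/E4 M2 untreated
  -> R7 @ bar 5 tick 0 v(1,): D3->E4 leap 14st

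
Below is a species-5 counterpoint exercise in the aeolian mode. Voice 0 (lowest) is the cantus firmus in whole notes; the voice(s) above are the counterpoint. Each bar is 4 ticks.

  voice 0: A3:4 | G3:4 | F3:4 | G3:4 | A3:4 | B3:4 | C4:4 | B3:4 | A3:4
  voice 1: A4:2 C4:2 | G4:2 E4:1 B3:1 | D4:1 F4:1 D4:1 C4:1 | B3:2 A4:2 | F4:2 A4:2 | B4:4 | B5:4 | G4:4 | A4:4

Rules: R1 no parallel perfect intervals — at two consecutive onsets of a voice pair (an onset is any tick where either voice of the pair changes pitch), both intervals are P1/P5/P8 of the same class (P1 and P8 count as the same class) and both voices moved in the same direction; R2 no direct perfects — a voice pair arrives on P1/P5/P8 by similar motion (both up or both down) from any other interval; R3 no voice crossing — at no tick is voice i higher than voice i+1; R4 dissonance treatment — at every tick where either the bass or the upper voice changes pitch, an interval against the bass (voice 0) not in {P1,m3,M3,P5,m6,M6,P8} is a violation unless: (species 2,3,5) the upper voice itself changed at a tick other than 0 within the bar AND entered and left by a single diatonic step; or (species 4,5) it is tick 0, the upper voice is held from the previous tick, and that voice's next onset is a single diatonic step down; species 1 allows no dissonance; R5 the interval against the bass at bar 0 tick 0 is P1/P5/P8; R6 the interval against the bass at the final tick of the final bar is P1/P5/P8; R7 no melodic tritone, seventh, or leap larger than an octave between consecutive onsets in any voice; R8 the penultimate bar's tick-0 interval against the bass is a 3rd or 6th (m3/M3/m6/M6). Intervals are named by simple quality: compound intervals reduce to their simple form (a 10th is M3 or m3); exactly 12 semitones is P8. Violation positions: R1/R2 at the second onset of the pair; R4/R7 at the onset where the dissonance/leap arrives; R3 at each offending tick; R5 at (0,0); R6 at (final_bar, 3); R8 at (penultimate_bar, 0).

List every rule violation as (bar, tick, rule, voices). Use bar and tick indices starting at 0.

(3, 2, R4, (0, 1))
(3, 2, R7, (1,))
(5, 0, R1, (0, 1))
(6, 0, R4, (0, 1))
(7, 0, R7, (1,))

bar 0: v0=A3 v1=A4 downbeat P8
bar 1: v0=G3 v1=G4 downbeat P8
bar 2: v0=F3 v1=D4 downbeat M6
bar 3: v0=G3 v1=B3 downbeat M3
bar 4: v0=A3 v1=F4 downbeat m6
bar 5: v0=B3 v1=B4 downbeat P8
bar 6: v0=C4 v1=B5 downbeat M7
bar 7: v0=B3 v1=G4 downbeat m6
bar 8: v0=A3 v1=A4 downbeat P8
  -> R4 @ bar 3 tick 2 v(0, 1): G3/A4 M2 untreated
  -> R7 @ bar 3 tick 2 v(1,): B3->A4 leap 10st
  -> R1 @ bar 5 tick 0 v(0, 1): A3/A4 P8 -> B3/B4 P8 similar
  -> R4 @ bar 6 tick 0 v(0, 1): C4/B5 M7 untreated
  -> R7 @ bar 7 tick 0 v(1,): B5->G4 leap 16st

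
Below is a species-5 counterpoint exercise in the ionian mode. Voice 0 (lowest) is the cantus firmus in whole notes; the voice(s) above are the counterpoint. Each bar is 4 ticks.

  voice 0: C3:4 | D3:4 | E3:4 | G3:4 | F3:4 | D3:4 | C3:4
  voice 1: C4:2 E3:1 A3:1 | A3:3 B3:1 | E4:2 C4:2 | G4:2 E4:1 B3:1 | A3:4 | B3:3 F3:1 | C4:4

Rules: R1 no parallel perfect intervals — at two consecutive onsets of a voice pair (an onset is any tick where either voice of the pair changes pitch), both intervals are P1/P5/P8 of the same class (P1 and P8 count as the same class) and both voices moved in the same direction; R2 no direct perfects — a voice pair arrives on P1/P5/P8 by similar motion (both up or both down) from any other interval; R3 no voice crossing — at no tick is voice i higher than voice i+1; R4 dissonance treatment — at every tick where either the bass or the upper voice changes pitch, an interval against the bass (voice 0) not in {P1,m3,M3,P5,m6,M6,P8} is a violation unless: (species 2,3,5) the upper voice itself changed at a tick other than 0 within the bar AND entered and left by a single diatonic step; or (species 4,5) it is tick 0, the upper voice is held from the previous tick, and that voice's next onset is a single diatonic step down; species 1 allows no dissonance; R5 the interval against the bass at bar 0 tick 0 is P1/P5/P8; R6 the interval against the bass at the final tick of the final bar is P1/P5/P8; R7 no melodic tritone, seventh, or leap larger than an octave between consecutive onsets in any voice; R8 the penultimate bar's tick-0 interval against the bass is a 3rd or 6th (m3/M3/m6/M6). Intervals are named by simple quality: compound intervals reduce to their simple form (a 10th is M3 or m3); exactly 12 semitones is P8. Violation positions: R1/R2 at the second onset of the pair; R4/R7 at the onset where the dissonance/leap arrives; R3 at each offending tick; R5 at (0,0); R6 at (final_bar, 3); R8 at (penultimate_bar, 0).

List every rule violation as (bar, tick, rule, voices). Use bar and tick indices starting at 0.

bar 0: v0=C3 v1=C4 downbeat P8
bar 1: v0=D3 v1=A3 downbeat P5
bar 2: v0=E3 v1=E4 downbeat P8
bar 3: v0=G3 v1=G4 downbeat P8
bar 4: v0=F3 v1=A3 downbeat M3
bar 5: v0=D3 v1=B3 downbeat M6
bar 6: v0=C3 v1=C4 downbeat P8
  -> R2 @ bar 2 tick 0 v(0, 1): D3/B3 M6 -> E3/E4 P8 similar
  -> R2 @ bar 3 tick 0 v(0, 1): E3/C4 m6 -> G3/G4 P8 similar
  -> R7 @ bar 5 tick 3 v(1,): B3->F3 leap 6st

(2, 0, R2, (0, 1))
(3, 0, R2, (0, 1))
(5, 3, R7, (1,))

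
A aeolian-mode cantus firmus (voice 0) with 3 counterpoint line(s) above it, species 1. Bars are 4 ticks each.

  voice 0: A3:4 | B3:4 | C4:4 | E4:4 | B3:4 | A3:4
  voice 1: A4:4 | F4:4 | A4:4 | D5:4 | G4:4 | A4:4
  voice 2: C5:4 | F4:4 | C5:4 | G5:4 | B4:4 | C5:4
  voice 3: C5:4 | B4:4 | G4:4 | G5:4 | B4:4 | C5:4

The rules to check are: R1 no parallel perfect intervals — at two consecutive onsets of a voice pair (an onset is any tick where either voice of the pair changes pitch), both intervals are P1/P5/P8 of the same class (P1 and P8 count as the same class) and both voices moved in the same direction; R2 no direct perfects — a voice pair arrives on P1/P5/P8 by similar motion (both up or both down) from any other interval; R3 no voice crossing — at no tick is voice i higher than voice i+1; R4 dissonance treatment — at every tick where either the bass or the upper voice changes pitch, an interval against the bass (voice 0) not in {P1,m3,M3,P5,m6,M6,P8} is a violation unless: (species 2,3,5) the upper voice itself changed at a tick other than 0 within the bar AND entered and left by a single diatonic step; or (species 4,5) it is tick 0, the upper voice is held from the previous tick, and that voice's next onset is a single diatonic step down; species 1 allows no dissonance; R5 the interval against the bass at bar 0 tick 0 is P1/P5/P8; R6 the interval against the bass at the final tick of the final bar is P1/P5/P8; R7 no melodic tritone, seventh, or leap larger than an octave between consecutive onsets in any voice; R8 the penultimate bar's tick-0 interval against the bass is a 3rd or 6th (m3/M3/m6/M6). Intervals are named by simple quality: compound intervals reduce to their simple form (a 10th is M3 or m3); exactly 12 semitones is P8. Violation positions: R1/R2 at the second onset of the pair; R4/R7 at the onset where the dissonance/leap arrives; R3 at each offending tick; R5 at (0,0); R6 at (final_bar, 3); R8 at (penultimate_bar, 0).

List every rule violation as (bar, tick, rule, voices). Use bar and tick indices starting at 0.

bar 0: v0=A3 v1=A4 v2=C5 v3=C5 downbeat m3
bar 1: v0=B3 v1=F4 v2=F4 v3=B4 downbeat P8
bar 2: v0=C4 v1=A4 v2=C5 v3=G4 downbeat P5
bar 3: v0=E4 v1=D5 v2=G5 v3=G5 downbeat m3
bar 4: v0=B3 v1=G4 v2=B4 v3=B4 downbeat P8
bar 5: v0=A3 v1=A4 v2=C5 v3=C5 downbeat m3
  -> R5 @ bar 0 tick 0 v(0, 2): opens on m3
  -> R5 @ bar 0 tick 0 v(0, 3): opens on m3
  -> R2 @ bar 1 tick 0 v(1, 2): A4/C5 m3 -> F4/F4 P1 similar
  -> R4 @ bar 1 tick 0 v(0, 1): B3/F4 TT untreated
  -> R4 @ bar 1 tick 0 v(0, 2): B3/F4 TT untreated
  -> R2 @ bar 2 tick 0 v(0, 2): B3/F4 TT -> C4/C5 P8 similar
  -> R3 @ bar 2 tick 0 v(2, 3): C5 above G4
  -> R3 @ bar 2 tick 1 v(2, 3): C5 above G4
  -> R3 @ bar 2 tick 2 v(2, 3): C5 above G4
  -> R3 @ bar 2 tick 3 v(2, 3): C5 above G4
  -> R2 @ bar 3 tick 0 v(2, 3): C5/G4 P4 -> G5/G5 P1 similar
  -> R4 @ bar 3 tick 0 v(0, 1): E4/D5 m7 untreated
  -> R1 @ bar 4 tick 0 v(2, 3): G5/G5 P1 -> B4/B4 P1 similar
  -> R2 @ bar 4 tick 0 v(0, 2): E4/G5 m3 -> B3/B4 P8 similar
  -> R2 @ bar 4 tick 0 v(0, 3): E4/G5 m3 -> B3/B4 P8 similar
  -> R8 @ bar 4 tick 0 v(0, 2): penult P8 not 3rd/6th
  -> R8 @ bar 4 tick 0 v(0, 3): penult P8 not 3rd/6th
  -> R1 @ bar 5 tick 0 v(2, 3): B4/B4 P1 -> C5/C5 P1 similar
  -> R6 @ bar 5 tick 3 v(0, 2): closes on m3
  -> R6 @ bar 5 tick 3 v(0, 3): closes on m3

(0, 0, R5, (0, 2))
(0, 0, R5, (0, 3))
(1, 0, R2, (1, 2))
(1, 0, R4, (0, 1))
(1, 0, R4, (0, 2))
(2, 0, R2, (0, 2))
(2, 0, R3, (2, 3))
(2, 1, R3, (2, 3))
(2, 2, R3, (2, 3))
(2, 3, R3, (2, 3))
(3, 0, R2, (2, 3))
(3, 0, R4, (0, 1))
(4, 0, R1, (2, 3))
(4, 0, R2, (0, 2))
(4, 0, R2, (0, 3))
(4, 0, R8, (0, 2))
(4, 0, R8, (0, 3))
(5, 0, R1, (2, 3))
(5, 3, R6, (0, 2))
(5, 3, R6, (0, 3))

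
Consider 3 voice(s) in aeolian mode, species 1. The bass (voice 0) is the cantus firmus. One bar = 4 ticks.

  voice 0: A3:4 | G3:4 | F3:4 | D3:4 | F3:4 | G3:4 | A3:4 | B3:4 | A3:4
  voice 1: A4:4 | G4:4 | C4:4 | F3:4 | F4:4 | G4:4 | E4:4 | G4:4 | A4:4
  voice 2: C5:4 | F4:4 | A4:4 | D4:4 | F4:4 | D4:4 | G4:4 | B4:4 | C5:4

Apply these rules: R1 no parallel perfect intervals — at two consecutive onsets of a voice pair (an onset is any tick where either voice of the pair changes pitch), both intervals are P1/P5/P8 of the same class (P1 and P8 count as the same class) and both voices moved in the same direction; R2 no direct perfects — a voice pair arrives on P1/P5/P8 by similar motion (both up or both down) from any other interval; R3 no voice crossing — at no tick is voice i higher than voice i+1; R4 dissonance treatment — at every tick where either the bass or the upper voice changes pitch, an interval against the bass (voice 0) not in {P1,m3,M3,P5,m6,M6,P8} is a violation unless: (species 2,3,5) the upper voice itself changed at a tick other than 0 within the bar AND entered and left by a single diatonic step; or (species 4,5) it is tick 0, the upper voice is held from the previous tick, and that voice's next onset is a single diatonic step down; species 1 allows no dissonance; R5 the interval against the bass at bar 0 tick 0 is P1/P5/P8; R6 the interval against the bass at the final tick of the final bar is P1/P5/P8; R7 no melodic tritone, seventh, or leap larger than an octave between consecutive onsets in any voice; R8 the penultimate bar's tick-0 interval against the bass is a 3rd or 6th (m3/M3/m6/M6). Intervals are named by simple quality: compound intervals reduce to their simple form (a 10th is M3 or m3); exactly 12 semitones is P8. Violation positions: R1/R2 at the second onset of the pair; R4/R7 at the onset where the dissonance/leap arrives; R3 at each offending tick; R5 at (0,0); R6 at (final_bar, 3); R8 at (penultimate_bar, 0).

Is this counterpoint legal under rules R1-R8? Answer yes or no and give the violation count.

bar 0: v0=A3 v1=A4 v2=C5 (m3)
bar 1: v0=G3 v1=G4 v2=F4 (m7)
bar 2: v0=F3 v1=C4 v2=A4 (M3)
bar 3: v0=D3 v1=F3 v2=D4 (P8)
bar 4: v0=F3 v1=F4 v2=F4 (P8)
bar 5: v0=G3 v1=G4 v2=D4 (P5)
bar 6: v0=A3 v1=E4 v2=G4 (m7)
bar 7: v0=B3 v1=G4 v2=B4 (P8)
bar 8: v0=A3 v1=A4 v2=C5 (m3)
  R5 @ bar0.0: opens on m3
  R1 @ bar1.0: A3/A4 P8 -> G3/G4 P8 similar
  R3 @ bar1.0: G4 above F4
  R4 @ bar1.0: G3/F4 m7 untreated
  R3 @ bar1.1: G4 above F4
  R3 @ bar1.2: G4 above F4
  R3 @ bar1.3: G4 above F4
  R2 @ bar2.0: G3/G4 P8 -> F3/C4 P5 similar
  R2 @ bar3.0: F3/A4 M3 -> D3/D4 P8 similar
  R1 @ bar4.0: D3/D4 P8 -> F3/F4 P8 similar
  R2 @ bar4.0: D3/F3 m3 -> F3/F4 P8 similar
  R2 @ bar4.0: F3/D4 M6 -> F4/F4 P1 similar
  R1 @ bar5.0: F3/F4 P8 -> G3/G4 P8 similar
  R3 @ bar5.0: G4 above D4
  R3 @ bar5.1: G4 above D4
  R3 @ bar5.2: G4 above D4
  R3 @ bar5.3: G4 above D4
  R4 @ bar6.0: A3/G4 m7 untreated
  R2 @ bar7.0: A3/G4 m7 -> B3/B4 P8 similar
  R8 @ bar7.0: penult P8 not 3rd/6th
  R6 @ bar8.3: closes on m3

No (21 violations)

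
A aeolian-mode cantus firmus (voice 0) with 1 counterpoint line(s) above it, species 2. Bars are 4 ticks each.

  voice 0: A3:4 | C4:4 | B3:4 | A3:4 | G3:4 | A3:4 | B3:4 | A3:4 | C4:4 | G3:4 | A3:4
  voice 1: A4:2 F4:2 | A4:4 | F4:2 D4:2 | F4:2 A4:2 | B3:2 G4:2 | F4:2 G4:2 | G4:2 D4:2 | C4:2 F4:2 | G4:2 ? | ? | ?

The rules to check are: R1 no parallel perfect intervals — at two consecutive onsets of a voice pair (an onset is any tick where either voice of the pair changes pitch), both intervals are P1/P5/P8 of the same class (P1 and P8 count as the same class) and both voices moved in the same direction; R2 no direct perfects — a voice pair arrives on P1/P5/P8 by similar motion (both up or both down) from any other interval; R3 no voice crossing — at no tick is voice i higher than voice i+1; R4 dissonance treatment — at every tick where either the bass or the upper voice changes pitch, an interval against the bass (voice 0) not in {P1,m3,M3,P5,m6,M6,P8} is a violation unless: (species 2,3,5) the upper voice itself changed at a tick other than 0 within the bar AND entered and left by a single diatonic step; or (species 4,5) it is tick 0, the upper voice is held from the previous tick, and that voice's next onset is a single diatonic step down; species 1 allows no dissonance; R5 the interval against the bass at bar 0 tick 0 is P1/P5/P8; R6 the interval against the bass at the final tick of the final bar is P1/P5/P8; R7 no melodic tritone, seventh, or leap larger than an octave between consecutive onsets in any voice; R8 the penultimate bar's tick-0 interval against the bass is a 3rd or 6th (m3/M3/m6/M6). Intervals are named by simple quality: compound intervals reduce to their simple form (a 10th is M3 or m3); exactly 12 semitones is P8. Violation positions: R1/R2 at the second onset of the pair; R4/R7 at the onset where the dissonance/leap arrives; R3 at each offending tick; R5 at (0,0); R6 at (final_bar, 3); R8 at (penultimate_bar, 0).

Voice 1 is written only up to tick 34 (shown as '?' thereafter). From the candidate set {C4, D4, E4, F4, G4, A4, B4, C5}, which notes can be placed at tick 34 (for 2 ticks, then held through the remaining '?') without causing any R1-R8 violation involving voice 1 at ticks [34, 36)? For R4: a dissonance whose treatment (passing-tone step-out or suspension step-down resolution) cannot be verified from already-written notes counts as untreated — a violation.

C4: legal
D4: violates R4
E4: legal
F4: violates R4
G4: legal
A4: legal
B4: violates R4
C5: legal

{A4, C4, C5, E4, G4}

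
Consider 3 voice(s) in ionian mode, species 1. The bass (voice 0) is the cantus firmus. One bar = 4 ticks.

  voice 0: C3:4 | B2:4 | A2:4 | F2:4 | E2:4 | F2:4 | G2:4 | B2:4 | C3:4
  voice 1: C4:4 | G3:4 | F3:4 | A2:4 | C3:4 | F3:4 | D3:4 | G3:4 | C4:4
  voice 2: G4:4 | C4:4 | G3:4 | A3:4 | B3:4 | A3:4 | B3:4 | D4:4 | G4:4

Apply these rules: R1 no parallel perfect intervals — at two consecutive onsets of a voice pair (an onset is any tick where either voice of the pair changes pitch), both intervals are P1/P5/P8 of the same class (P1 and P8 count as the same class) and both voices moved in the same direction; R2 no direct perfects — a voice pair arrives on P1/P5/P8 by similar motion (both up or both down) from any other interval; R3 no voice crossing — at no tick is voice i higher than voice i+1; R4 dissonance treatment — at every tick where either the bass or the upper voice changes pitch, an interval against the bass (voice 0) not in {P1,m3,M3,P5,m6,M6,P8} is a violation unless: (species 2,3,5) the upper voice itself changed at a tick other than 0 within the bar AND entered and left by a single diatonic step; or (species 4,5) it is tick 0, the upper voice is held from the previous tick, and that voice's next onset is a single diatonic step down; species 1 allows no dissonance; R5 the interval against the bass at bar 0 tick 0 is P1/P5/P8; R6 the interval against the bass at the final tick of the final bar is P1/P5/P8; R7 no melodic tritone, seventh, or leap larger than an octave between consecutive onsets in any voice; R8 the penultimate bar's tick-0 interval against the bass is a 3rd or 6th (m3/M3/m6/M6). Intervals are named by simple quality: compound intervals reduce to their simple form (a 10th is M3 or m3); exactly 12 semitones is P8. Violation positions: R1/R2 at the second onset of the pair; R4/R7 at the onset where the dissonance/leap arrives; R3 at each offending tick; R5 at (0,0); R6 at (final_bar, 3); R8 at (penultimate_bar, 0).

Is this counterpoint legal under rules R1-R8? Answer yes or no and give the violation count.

bar 0: v0=C3 v1=C4 v2=G4 (P5)
bar 1: v0=B2 v1=G3 v2=C4 (m2)
bar 2: v0=A2 v1=F3 v2=G3 (m7)
bar 3: v0=F2 v1=A2 v2=A3 (M3)
bar 4: v0=E2 v1=C3 v2=B3 (P5)
bar 5: v0=F2 v1=F3 v2=A3 (M3)
bar 6: v0=G2 v1=D3 v2=B3 (M3)
bar 7: v0=B2 v1=G3 v2=D4 (m3)
bar 8: v0=C3 v1=C4 v2=G4 (P5)
  R4 @ bar1.0: B2/C4 m2 untreated
  R4 @ bar2.0: A2/G3 m7 untreated
  R2 @ bar5.0: E2/C3 m6 -> F2/F3 P8 similar
  R2 @ bar7.0: D3/B3 M6 -> G3/D4 P5 similar
  R1 @ bar8.0: G3/D4 P5 -> C4/G4 P5 similar
  R2 @ bar8.0: B2/G3 m6 -> C3/C4 P8 similar
  R2 @ bar8.0: B2/D4 m3 -> C3/G4 P5 similar

No (7 violations)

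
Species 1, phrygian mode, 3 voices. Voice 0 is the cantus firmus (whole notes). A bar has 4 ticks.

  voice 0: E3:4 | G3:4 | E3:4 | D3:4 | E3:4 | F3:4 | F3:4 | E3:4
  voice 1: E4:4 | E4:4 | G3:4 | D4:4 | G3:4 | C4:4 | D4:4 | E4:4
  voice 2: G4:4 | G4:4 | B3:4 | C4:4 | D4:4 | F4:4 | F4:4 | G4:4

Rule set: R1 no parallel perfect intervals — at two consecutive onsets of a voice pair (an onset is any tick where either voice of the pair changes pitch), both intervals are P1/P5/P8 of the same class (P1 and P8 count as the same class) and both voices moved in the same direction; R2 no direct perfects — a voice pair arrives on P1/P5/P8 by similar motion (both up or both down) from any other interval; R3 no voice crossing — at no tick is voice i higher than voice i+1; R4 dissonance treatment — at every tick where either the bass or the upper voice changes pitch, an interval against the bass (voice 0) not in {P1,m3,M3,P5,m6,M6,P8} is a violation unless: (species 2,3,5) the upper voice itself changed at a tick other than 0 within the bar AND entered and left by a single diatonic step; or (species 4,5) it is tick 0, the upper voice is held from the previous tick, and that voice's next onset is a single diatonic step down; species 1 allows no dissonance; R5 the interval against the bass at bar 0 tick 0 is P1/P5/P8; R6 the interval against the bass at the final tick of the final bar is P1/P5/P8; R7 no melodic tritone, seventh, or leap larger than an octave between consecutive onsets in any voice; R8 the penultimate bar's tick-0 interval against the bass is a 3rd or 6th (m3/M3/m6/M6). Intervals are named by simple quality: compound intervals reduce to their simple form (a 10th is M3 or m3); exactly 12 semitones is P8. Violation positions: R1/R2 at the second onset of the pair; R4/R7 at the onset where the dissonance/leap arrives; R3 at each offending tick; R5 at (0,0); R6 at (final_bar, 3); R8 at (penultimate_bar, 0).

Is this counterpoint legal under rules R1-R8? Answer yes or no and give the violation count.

No (12 violations)

bar 0: v0=E3 v1=E4 v2=G4 (m3)
bar 1: v0=G3 v1=E4 v2=G4 (P8)
bar 2: v0=E3 v1=G3 v2=B3 (P5)
bar 3: v0=D3 v1=D4 v2=C4 (m7)
bar 4: v0=E3 v1=G3 v2=D4 (m7)
bar 5: v0=F3 v1=C4 v2=F4 (P8)
bar 6: v0=F3 v1=D4 v2=F4 (P8)
bar 7: v0=E3 v1=E4 v2=G4 (m3)
  R5 @ bar0.0: opens on m3
  R2 @ bar2.0: G3/G4 P8 -> E3/B3 P5 similar
  R3 @ bar3.0: D4 above C4
  R4 @ bar3.0: D3/C4 m7 untreated
  R3 @ bar3.1: D4 above C4
  R3 @ bar3.2: D4 above C4
  R3 @ bar3.3: D4 above C4
  R4 @ bar4.0: E3/D4 m7 untreated
  R2 @ bar5.0: E3/G3 m3 -> F3/C4 P5 similar
  R2 @ bar5.0: E3/D4 m7 -> F3/F4 P8 similar
  R8 @ bar6.0: penult P8 not 3rd/6th
  R6 @ bar7.3: closes on m3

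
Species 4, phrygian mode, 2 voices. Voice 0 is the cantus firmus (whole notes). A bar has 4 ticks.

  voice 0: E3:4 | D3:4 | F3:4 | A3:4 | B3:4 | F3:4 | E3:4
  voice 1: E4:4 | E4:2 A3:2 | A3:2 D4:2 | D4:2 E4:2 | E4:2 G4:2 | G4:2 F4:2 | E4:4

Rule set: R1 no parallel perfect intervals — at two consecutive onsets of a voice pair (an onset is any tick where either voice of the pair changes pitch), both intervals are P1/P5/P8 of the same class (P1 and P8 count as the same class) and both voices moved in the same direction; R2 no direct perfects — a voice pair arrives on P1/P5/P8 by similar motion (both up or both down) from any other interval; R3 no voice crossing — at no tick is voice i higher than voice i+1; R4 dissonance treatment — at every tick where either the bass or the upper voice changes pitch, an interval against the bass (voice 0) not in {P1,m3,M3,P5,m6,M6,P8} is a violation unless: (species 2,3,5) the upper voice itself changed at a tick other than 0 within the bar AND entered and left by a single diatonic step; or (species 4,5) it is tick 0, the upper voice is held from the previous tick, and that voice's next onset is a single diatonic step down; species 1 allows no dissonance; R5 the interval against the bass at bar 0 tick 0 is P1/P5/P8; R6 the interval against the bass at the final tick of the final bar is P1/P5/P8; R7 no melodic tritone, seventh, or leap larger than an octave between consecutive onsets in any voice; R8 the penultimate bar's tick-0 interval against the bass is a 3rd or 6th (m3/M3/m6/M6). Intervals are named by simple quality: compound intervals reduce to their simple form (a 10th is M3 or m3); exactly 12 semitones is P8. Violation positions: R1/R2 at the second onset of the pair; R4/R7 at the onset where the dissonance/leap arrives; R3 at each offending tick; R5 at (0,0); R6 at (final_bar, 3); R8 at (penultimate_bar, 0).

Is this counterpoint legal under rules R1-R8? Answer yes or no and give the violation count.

bar 0: v0=E3 v1=E4 (P8)
bar 1: v0=D3 v1=E4 (M2)
bar 2: v0=F3 v1=A3 (M3)
bar 3: v0=A3 v1=D4 (P4)
bar 4: v0=B3 v1=E4 (P4)
bar 5: v0=F3 v1=G4 (M2)
bar 6: v0=E3 v1=E4 (P8)
  R4 @ bar1.0: D3/E4 M2 untreated
  R4 @ bar3.0: A3/D4 P4 untreated
  R4 @ bar4.0: B3/E4 P4 untreated
  R7 @ bar5.0: B3->F3 leap 6st
  R8 @ bar5.0: penult M2 not 3rd/6th
  R1 @ bar6.0: F3/F4 P8 -> E3/E4 P8 similar

No (6 violations)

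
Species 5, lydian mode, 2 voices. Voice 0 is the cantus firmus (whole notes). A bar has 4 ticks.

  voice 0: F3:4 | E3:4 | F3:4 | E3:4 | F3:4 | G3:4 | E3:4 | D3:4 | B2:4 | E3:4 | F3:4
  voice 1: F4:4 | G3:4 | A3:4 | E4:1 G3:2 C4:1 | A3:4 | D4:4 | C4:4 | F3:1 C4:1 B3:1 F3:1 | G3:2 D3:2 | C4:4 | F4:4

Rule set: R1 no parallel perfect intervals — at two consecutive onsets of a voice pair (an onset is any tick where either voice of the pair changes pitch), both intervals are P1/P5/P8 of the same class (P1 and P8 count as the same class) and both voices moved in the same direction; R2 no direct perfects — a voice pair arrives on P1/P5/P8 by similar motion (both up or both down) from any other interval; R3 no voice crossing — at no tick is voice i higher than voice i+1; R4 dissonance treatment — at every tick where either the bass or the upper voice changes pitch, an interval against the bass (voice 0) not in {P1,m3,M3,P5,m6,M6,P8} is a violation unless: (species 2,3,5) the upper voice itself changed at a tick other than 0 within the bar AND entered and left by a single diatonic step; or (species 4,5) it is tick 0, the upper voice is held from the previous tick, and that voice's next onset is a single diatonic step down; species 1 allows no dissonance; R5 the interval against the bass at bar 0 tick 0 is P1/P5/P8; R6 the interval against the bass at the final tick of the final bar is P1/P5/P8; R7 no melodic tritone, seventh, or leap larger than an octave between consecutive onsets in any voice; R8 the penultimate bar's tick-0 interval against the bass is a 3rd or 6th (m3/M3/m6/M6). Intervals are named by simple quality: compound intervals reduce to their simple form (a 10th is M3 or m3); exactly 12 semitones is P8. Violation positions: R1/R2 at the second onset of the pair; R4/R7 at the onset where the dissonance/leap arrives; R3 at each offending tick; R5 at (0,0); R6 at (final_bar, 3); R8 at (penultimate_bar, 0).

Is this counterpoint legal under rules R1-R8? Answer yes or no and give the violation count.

No (6 violations)

bar 0: v0=F3 v1=F4 (P8)
bar 1: v0=E3 v1=G3 (m3)
bar 2: v0=F3 v1=A3 (M3)
bar 3: v0=E3 v1=E4 (P8)
bar 4: v0=F3 v1=A3 (M3)
bar 5: v0=G3 v1=D4 (P5)
bar 6: v0=E3 v1=C4 (m6)
bar 7: v0=D3 v1=F3 (m3)
bar 8: v0=B2 v1=G3 (m6)
bar 9: v0=E3 v1=C4 (m6)
bar 10: v0=F3 v1=F4 (P8)
  R7 @ bar1.0: F4->G3 leap 10st
  R2 @ bar5.0: F3/A3 M3 -> G3/D4 P5 similar
  R4 @ bar7.1: D3/C4 m7 untreated
  R7 @ bar7.3: B3->F3 leap 6st
  R7 @ bar9.0: D3->C4 leap 10st
  R2 @ bar10.0: E3/C4 m6 -> F3/F4 P8 similar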